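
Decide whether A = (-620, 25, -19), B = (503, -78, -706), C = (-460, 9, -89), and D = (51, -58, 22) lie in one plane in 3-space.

A normal to the plane through A, B, C is n = AB × AC = (-3782, -31310, -1488).
The plane has equation n·P = 1590362. For D: n·D = 1590362.
Equal, so D lies in the plane and all four are coplanar.

Yes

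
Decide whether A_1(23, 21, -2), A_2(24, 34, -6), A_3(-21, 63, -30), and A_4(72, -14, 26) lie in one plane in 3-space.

No

The four points are coplanar iff the 3×3 determinant with rows A_1A_2, A_1A_3, A_1A_4 is zero.
Rows: (1, 13, -4), (-44, 42, -28), (49, -35, 28).
Expanding along the first row: (1)(196) − (13)(140) + (-4)(-518) = 448.
Nonzero ⇒ not coplanar.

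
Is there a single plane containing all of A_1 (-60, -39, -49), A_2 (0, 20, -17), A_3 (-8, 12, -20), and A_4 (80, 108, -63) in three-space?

With A_1 as base: A_1A_2 = (60, 59, 32), A_1A_3 = (52, 51, 29), A_1A_4 = (140, 147, -14).
A_1A_3 × A_1A_4 = (-4977, 4788, 504).
A_1A_2 · (A_1A_3 × A_1A_4) = 0.
The scalar triple product vanishes, so the four points are coplanar.

Yes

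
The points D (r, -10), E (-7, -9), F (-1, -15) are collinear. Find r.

-6

Collinearity: (D − E) must be parallel to (F − E) = (6, -6).
Cross-multiplying the components: (r − (-7))·(-6) = (-1)·(6).
Solving gives r = -6.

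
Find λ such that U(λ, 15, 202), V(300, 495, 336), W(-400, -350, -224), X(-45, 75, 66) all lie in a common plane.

-33

Coplanarity ⇔ det[UV; UW; UX] = 0.
Expanding, this is linear in λ: (7050)λ + (232650) = 0.
So λ = -33.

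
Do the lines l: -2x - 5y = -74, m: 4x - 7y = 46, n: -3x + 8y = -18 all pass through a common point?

Intersecting l and m: solving the 2×2 system gives (x, y) = (22, 6).
Substitute into n: (-3)(22) + (8)(6) = -18.
This equals -18, so (22, 6) lies on all three lines and they are concurrent.

Yes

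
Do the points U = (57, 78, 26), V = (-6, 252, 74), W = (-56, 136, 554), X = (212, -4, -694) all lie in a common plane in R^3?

Yes

The four points are coplanar iff the 3×3 determinant with rows UV, UW, UX is zero.
Rows: (-63, 174, 48), (-113, 58, 528), (155, -82, -720).
Expanding along the first row: (-63)(1536) − (174)(-480) + (48)(276) = 0.
Zero determinant ⇒ coplanar.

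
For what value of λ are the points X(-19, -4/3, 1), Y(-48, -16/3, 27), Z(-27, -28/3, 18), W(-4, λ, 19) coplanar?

-64/3

Normal to plane XYZ: n = (140, 285, 200); plane equation n·P = -2840.
Requiring n·W = -2840: (285)λ + (3240) = -2840.
So λ = -64/3.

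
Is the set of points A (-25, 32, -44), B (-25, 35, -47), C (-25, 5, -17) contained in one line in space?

AB = (0, 3, -3), AC = (0, -27, 27).
Each component of AC is -9 times the corresponding component of AB, so AC = -9·AB and the points are collinear.

Yes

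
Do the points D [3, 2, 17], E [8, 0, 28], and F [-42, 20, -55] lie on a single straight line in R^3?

DE = (5, -2, 11), DF = (-45, 18, -72).
Comparing components 2 and 3: (-2)(-72) − (11)(18) = -54 ≠ 0, so DE and DF are not parallel and the points are not collinear.

No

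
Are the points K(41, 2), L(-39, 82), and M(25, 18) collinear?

KL = (-80, 80), KM = (-16, 16).
det[KL; KM] = (-80)(16) − (80)(-16) = 0.
The determinant is zero, so the points are collinear.

Yes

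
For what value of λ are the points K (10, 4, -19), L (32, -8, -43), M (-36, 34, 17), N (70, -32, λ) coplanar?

Coplanarity ⇔ det[KL; KM; KN] = 0.
Expanding, this is linear in λ: (108)λ + (8100) = 0.
So λ = -75.

-75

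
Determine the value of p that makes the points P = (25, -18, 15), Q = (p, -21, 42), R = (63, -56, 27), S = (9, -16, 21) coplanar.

-27

The points are coplanar iff PQ · (PR × PS) = 0.
Expanding, this is linear in p: (-252)p + (-6804) = 0.
So p = -27.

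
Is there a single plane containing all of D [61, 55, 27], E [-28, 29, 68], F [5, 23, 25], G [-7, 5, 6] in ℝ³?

No

With D as base: DE = (-89, -26, 41), DF = (-56, -32, -2), DG = (-68, -50, -21).
DF × DG = (572, -1040, 624).
DE · (DF × DG) = 1716.
Since 1716 ≠ 0, the four points are not coplanar.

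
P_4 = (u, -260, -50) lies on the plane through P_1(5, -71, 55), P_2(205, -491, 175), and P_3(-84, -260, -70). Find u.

Coplanarity requires P_1P_2 · (P_1P_3 × P_1P_4) = 0.
P_1P_2 = (200, -420, 120), P_1P_3 = (-89, -189, -125); the triple product is linear in u with coefficient 75180 and constant term 4811520.
Setting it to zero: u = -64.

-64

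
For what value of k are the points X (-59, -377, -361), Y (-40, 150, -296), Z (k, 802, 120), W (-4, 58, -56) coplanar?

36

The points are coplanar iff XY · (XZ × XW) = 0.
Expanding, this is linear in k: (-132460)k + (4768560) = 0.
So k = 36.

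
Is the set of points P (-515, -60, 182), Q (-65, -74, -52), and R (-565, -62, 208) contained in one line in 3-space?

PQ = (450, -14, -234), PR = (-50, -2, 26).
PQ × PR = (-832, 0, -1600).
The cross product is nonzero, so the points do not lie on one line.

No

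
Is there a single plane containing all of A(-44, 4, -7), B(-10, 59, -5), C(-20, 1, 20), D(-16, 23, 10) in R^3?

With A as base: AB = (34, 55, 2), AC = (24, -3, 27), AD = (28, 19, 17).
AC × AD = (-564, 348, 540).
AB · (AC × AD) = 1044.
Since 1044 ≠ 0, the four points are not coplanar.

No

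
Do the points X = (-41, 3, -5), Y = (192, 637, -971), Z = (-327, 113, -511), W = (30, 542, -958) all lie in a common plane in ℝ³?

The four points are coplanar iff the 3×3 determinant with rows XY, XZ, XW is zero.
Rows: (233, 634, -966), (-286, 110, -506), (71, 539, -953).
Expanding along the first row: (233)(167904) − (634)(308484) + (-966)(-161964) = 0.
Zero determinant ⇒ coplanar.

Yes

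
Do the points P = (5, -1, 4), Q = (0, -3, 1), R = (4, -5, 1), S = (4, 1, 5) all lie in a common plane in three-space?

Yes

A normal to the plane through P, Q, R is n = PQ × PR = (-6, -12, 18).
The plane has equation n·X = 54. For S: n·S = 54.
Equal, so S lies in the plane and all four are coplanar.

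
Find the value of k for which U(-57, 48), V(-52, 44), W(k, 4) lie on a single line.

Collinearity: (W − U) must be parallel to (V − U) = (5, -4).
Cross-multiplying the components: (k − (-57))·(-4) = (-44)·(5).
Solving gives k = -2.

-2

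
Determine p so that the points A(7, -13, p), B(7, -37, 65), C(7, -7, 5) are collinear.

Collinearity requires AB × AC = 0; each component is linear in p.
The x-component gives (30)p + (-510) = 0, so p = 17.
The remaining components then also vanish.

17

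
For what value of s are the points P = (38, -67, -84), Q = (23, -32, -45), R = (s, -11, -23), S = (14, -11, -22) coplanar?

14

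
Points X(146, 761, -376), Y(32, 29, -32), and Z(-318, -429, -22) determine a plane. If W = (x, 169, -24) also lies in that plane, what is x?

Coplanarity requires XY · (XZ × XW) = 0.
XY = (-114, -732, 344), XZ = (-464, -1190, 354); the triple product is linear in x with coefficient 150232 and constant term -23135728.
Setting it to zero: x = 154.

154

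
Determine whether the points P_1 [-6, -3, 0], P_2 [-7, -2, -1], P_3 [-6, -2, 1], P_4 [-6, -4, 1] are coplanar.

With P_1 as base: P_1P_2 = (-1, 1, -1), P_1P_3 = (0, 1, 1), P_1P_4 = (0, -1, 1).
P_1P_3 × P_1P_4 = (2, 0, 0).
P_1P_2 · (P_1P_3 × P_1P_4) = -2.
Since -2 ≠ 0, the four points are not coplanar.

No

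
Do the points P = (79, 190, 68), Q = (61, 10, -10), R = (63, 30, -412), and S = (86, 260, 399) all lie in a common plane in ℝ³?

With P as base: PQ = (-18, -180, -78), PR = (-16, -160, -480), PS = (7, 70, 331).
PR × PS = (-19360, 1936, 0).
PQ · (PR × PS) = 0.
The scalar triple product vanishes, so the four points are coplanar.

Yes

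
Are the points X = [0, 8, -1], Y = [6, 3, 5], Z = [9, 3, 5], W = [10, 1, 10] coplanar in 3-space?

No

The four points are coplanar iff the 3×3 determinant with rows XY, XZ, XW is zero.
Rows: (6, -5, 6), (9, -5, 6), (10, -7, 11).
Expanding along the first row: (6)(-13) − (-5)(39) + (6)(-13) = 39.
Nonzero ⇒ not coplanar.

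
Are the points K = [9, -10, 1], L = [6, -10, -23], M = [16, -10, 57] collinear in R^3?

Yes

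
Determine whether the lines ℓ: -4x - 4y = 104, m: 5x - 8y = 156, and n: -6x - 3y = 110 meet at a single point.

No

Lines aᵢx + bᵢy = cᵢ with pairwise distinct directions are concurrent exactly when det[aᵢ bᵢ cᵢ] = 0.
Here the determinant is 1040.
Nonzero, so no common point exists.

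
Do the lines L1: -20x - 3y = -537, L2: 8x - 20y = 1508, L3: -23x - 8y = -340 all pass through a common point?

Yes

Intersecting L1 and L2: solving the 2×2 system gives (x, y) = (36, -61).
Substitute into L3: (-23)(36) + (-8)(-61) = -340.
This equals -340, so (36, -61) lies on all three lines and they are concurrent.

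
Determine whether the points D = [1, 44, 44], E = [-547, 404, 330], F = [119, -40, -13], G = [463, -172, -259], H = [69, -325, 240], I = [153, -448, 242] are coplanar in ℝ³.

No

The plane through D, E, F has normal n = DE × DF = (3504, 2512, 3552) and equation n·P = 270320.
Checking the remaining points: n·G = 270320, n·H = 277856, n·I = 270320.
Since n·H = 277856 ≠ 270320, H is off the plane and the points are not all coplanar.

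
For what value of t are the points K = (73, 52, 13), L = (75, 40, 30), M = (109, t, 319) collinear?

Collinearity requires KL × KM = 0; each component is linear in t.
The x-component gives (-17)t + (-2788) = 0, so t = -164.
The remaining components then also vanish.

-164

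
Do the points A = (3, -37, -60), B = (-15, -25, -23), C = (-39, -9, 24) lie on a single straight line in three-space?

AB = (-18, 12, 37), AC = (-42, 28, 84).
AB × AC = (-28, -42, 0).
The cross product is nonzero, so the points do not lie on one line.

No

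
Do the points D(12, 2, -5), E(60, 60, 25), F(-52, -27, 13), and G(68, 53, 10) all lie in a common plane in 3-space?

Yes

The four points are coplanar iff the 3×3 determinant with rows DE, DF, DG is zero.
Rows: (48, 58, 30), (-64, -29, 18), (56, 51, 15).
Expanding along the first row: (48)(-1353) − (58)(-1968) + (30)(-1640) = 0.
Zero determinant ⇒ coplanar.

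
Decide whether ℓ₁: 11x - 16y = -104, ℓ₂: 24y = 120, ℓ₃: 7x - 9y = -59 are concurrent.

Intersecting ℓ₁ and ℓ₂: solving the 2×2 system gives (x, y) = (-24/11, 5).
Substitute into ℓ₃: (7)(-24/11) + (-9)(5) = -663/11.
But ℓ₃ requires -59 ≠ -663/11, so the three lines have no common point.

No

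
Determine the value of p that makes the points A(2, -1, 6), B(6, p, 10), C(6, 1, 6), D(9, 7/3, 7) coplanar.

1/3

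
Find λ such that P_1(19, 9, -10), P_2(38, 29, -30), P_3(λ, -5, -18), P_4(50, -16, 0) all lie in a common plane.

86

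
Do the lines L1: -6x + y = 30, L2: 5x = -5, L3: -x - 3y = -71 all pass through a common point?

Intersecting L1 and L2: solving the 2×2 system gives (x, y) = (-1, 24).
Substitute into L3: (-1)(-1) + (-3)(24) = -71.
This equals -71, so (-1, 24) lies on all three lines and they are concurrent.

Yes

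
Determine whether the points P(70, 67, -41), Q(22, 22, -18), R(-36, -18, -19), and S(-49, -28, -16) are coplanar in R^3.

No

The four points are coplanar iff the 3×3 determinant with rows PQ, PR, PS is zero.
Rows: (-48, -45, 23), (-106, -85, 22), (-119, -95, 25).
Expanding along the first row: (-48)(-35) − (-45)(-32) + (23)(-45) = -795.
Nonzero ⇒ not coplanar.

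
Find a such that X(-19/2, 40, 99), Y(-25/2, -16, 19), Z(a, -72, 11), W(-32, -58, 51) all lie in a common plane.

Normal to plane XYW: n = (-5152, 1656, -966); plane equation n·P = 19550.
Requiring n·Z = 19550: (-5152)a + (-129858) = 19550.
So a = -29.

-29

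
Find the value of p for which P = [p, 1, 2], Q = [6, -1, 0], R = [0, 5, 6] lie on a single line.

4

Collinearity requires PQ × PR = 0; each component is linear in p.
The y-component gives (6)p + (-24) = 0, so p = 4.
The remaining components then also vanish.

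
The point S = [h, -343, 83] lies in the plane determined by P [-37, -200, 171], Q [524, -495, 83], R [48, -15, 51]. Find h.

348

The plane through P, Q, R has equation 51680x + 59840y + 128860z = 8154900.
Substituting S: (51680)h + (-9829740) = 8154900, so h = 348.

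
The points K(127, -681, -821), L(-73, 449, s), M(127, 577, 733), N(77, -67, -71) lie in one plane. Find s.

541

Normal to plane KMN: n = (-10656, -77700, 62900); plane equation n·P = -80512.
Requiring n·L = -80512: (62900)s + (-34109412) = -80512.
So s = 541.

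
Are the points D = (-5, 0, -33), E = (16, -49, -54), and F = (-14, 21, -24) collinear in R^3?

Yes

DE = (21, -49, -21), DF = (-9, 21, 9).
Each component of DF is -3/7 times the corresponding component of DE, so DF = -3/7·DE and the points are collinear.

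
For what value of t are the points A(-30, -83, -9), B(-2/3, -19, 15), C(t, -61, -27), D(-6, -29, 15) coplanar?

-44/3

Normal to plane ABD: n = (240, -128, 48); plane equation n·P = 2992.
Requiring n·C = 2992: (240)t + (6512) = 2992.
So t = -44/3.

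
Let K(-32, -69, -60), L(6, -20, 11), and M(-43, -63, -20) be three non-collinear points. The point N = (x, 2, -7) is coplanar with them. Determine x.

Coplanarity requires KL · (KM × KN) = 0.
KL = (38, 49, 71), KM = (-11, 6, 40); the triple product is linear in x with coefficient 1534 and constant term -73632.
Setting it to zero: x = 48.

48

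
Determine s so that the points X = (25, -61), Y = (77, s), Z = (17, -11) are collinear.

-386

The three points are collinear iff det[XY; XZ] = 0.
This determinant is linear in s: (8)s + (3088) = 0, so s = -386.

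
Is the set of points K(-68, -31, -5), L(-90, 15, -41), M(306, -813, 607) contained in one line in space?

KL = (-22, 46, -36), KM = (374, -782, 612).
KL × KM = (0, 0, 0).
The cross product vanishes, so the three points are collinear.

Yes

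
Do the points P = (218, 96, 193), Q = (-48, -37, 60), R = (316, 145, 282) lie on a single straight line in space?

PQ = (-266, -133, -133), PR = (98, 49, 89).
Comparing components 2 and 3: (-133)(89) − (-133)(49) = -5320 ≠ 0, so PQ and PR are not parallel and the points are not collinear.

No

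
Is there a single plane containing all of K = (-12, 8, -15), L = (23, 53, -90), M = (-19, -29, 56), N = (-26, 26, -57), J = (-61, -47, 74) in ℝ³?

Yes

The plane through K, L, M has normal n = KL × KM = (420, -1960, -980) and equation n·P = -6020.
Checking the remaining points: n·N = -6020, n·J = -6020.
All equal -6020, so all 5 points lie in one plane.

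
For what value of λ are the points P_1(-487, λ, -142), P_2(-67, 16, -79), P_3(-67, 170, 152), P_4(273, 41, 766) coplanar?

Coplanarity ⇔ det[P_1P_2; P_1P_3; P_1P_4] = 0.
Expanding, this is linear in λ: (-78540)λ + (50187060) = 0.
So λ = 639.

639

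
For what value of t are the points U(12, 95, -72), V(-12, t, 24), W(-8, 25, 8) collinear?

11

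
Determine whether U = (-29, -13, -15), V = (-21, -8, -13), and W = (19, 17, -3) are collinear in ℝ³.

Yes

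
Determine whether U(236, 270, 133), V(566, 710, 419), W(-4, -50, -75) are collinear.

Yes

UV = (330, 440, 286), UW = (-240, -320, -208).
Each component of UW is -8/11 times the corresponding component of UV, so UW = -8/11·UV and the points are collinear.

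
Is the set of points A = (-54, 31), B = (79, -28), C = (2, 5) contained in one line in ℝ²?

No

AB = (133, -59), AC = (56, -26).
If collinear, AC would be a scalar multiple of AB. But (133)·(-26) ≠ (-59)·(56) (difference -154), so they are not parallel; the points are not collinear.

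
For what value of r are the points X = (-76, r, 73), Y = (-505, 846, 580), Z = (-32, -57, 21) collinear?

Direction YZ = (473, -903, -559). From the x-coordinate of X, the parameter along the line is τ = (-76 − (-505))/473 = 39/43.
Then r = 846 + 39/43·(-903) = 27.

27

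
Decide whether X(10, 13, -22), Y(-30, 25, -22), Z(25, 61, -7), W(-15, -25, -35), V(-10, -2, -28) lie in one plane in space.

Yes

The plane through X, Y, Z has normal n = XY × XZ = (180, 600, -2100) and equation n·P = 55800.
Checking the remaining points: n·W = 55800, n·V = 55800.
All equal 55800, so all 5 points lie in one plane.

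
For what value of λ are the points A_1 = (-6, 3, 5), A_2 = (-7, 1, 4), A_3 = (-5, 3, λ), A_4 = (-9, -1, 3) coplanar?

5

Normal to plane A_1A_2A_4: n = (0, 1, -2); plane equation n·P = -7.
Requiring n·A_3 = -7: (-2)λ + (3) = -7.
So λ = 5.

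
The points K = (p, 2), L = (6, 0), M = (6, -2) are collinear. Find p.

6

Collinearity: (K − L) must be parallel to (M − L) = (0, -2).
Cross-multiplying the components: (p − 6)·(-2) = (2)·(0).
Solving gives p = 6.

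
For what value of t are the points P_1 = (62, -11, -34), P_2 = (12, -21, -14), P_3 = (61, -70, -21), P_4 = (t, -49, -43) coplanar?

110

The points are coplanar iff P_1P_2 · (P_1P_3 × P_1P_4) = 0.
Expanding, this is linear in t: (1050)t + (-115500) = 0.
So t = 110.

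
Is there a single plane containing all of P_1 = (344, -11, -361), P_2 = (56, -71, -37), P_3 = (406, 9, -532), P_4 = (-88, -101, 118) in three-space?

No

A normal to the plane through P_1, P_2, P_3 is n = P_1P_2 × P_1P_3 = (3780, -29160, -2040).
The plane has equation n·P = 2357520. For P_4: n·P_4 = 2371800.
2371800 ≠ 2357520, so P_4 is off the plane.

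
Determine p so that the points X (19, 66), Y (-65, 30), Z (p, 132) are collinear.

Collinearity: (Z − X) must be parallel to (Y − X) = (-84, -36).
Cross-multiplying the components: (p − 19)·(-36) = (66)·(-84).
Solving gives p = 173.

173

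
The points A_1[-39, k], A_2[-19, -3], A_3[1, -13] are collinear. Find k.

Collinearity: (A_1 − A_2) must be parallel to (A_3 − A_2) = (20, -10).
Cross-multiplying the components: (k − (-3))·(20) = (-20)·(-10).
Solving gives k = 7.

7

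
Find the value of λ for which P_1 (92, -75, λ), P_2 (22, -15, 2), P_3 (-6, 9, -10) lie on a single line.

32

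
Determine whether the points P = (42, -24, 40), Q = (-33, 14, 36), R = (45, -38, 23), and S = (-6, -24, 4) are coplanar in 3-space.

Yes

A normal to the plane through P, Q, R is n = PQ × PR = (-702, -1287, 936).
The plane has equation n·X = 38844. For S: n·S = 38844.
Equal, so S lies in the plane and all four are coplanar.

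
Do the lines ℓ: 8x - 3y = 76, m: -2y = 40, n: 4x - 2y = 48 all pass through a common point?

Lines aᵢx + bᵢy = cᵢ with pairwise distinct directions are concurrent exactly when det[aᵢ bᵢ cᵢ] = 0.
Here the determinant is 0.
It vanishes, so the lines are concurrent at (2, -20).

Yes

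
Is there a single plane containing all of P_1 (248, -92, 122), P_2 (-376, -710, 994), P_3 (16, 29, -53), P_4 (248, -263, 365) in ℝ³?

No

A normal to the plane through P_1, P_2, P_3 is n = P_1P_2 × P_1P_3 = (2638, -311504, -218880).
The plane has equation n·P = 2609232. For P_4: n·P_4 = 2688576.
2688576 ≠ 2609232, so P_4 is off the plane.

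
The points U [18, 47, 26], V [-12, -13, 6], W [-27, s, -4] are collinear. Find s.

-43

Direction UV = (-30, -60, -20). From the x-coordinate of W, the parameter along the line is τ = (-27 − 18)/(-30) = 3/2.
Then s = 47 + 3/2·(-60) = -43.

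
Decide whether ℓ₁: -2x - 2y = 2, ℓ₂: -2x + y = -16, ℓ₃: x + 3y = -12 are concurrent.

Lines aᵢx + bᵢy = cᵢ with pairwise distinct directions are concurrent exactly when det[aᵢ bᵢ cᵢ] = 0.
Here the determinant is -6.
Nonzero, so no common point exists.

No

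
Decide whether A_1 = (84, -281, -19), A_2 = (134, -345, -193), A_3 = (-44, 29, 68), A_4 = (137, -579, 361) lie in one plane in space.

The four points are coplanar iff the 3×3 determinant with rows A_1A_2, A_1A_3, A_1A_4 is zero.
Rows: (50, -64, -174), (-128, 310, 87), (53, -298, 380).
Expanding along the first row: (50)(143726) − (-64)(-53251) + (-174)(21714) = 0.
Zero determinant ⇒ coplanar.

Yes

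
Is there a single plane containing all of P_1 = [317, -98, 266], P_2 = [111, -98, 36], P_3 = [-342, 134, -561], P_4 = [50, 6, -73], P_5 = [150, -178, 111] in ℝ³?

Yes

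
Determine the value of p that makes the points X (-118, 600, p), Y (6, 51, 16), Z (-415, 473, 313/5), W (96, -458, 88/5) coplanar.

18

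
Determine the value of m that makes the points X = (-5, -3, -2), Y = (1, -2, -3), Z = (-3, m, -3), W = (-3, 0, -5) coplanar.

Normal to plane XYW: n = (0, 16, 16); plane equation n·P = -80.
Requiring n·Z = -80: (16)m + (-48) = -80.
So m = -2.

-2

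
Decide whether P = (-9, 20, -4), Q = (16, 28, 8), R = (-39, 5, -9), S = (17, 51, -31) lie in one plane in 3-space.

The four points are coplanar iff the 3×3 determinant with rows PQ, PR, PS is zero.
Rows: (25, 8, 12), (-30, -15, -5), (26, 31, -27).
Expanding along the first row: (25)(560) − (8)(940) + (12)(-540) = 0.
Zero determinant ⇒ coplanar.

Yes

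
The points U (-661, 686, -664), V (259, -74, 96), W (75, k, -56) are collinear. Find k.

Collinearity requires UV × UW = 0; each component is linear in k.
The x-component gives (-760)k + (59280) = 0, so k = 78.
The remaining components then also vanish.

78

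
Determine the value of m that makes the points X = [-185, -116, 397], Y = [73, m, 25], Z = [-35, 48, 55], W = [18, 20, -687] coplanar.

Normal to plane XZW: n = (-131264, 93174, -12892); plane equation n·P = 8357532.
Requiring n·Y = 8357532: (93174)m + (-9904572) = 8357532.
So m = 196.

196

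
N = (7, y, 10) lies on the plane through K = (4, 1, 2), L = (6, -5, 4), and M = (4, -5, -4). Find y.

-3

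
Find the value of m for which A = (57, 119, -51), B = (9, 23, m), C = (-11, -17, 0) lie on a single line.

-15

Collinearity requires AB × AC = 0; each component is linear in m.
The x-component gives (136)m + (2040) = 0, so m = -15.
The remaining components then also vanish.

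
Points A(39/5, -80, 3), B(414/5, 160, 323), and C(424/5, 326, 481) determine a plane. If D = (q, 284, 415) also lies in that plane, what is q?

319/5

A normal to the plane is n = AB × AC = (-15200, -11210, 11970).
D lies in the plane iff n · AD = 0.
This gives (-15200)q + (969760) = 0, so q = 319/5.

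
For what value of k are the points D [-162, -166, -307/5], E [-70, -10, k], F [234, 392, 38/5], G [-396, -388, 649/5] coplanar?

57/5

Normal to plane DFG: n = (610038/5, -459306/5, 42660); plane equation n·P = -7135596.
Requiring n·E = -7135596: (42660)k + (-7621920) = -7135596.
So k = 57/5.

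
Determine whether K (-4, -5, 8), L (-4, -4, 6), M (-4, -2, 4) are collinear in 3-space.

KL = (0, 1, -2), KM = (0, 3, -4).
KL × KM = (2, 0, 0).
The cross product is nonzero, so the points do not lie on one line.

No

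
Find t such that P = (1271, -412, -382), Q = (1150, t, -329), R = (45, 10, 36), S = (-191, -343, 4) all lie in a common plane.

-325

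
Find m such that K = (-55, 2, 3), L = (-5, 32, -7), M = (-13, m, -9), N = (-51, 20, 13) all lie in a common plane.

Coplanarity ⇔ det[KL; KM; KN] = 0.
Expanding, this is linear in m: (540)m + (-11880) = 0.
So m = 22.

22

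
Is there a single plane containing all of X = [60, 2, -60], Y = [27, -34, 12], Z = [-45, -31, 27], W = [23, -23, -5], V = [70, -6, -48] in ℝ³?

The plane through X, Y, Z has normal n = XY × XZ = (-756, -4689, -2691) and equation n·P = 106722.
Checking the remaining points: n·W = 103914, n·V = 104382.
Since n·W = 103914 ≠ 106722, W is off the plane and the points are not all coplanar.

No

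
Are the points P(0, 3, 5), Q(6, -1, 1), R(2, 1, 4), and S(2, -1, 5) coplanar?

Yes

A normal to the plane through P, Q, R is n = PQ × PR = (-4, -2, -4).
The plane has equation n·X = -26. For S: n·S = -26.
Equal, so S lies in the plane and all four are coplanar.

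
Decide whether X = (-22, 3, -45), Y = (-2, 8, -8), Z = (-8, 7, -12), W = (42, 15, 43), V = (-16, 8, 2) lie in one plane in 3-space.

The plane through X, Y, Z has normal n = XY × XZ = (17, -142, 10) and equation n·P = -1250.
Checking the remaining points: n·W = -986, n·V = -1388.
Since n·W = -986 ≠ -1250, W is off the plane and the points are not all coplanar.

No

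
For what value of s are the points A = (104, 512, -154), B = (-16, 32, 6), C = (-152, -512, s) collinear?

Collinearity requires AB × AC = 0; each component is linear in s.
The x-component gives (-480)s + (89920) = 0, so s = 562/3.
The remaining components then also vanish.

562/3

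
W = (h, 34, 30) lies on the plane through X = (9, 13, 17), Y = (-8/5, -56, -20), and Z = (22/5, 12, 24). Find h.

56/5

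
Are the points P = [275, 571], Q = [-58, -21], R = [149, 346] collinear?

PQ = (-333, -592), PR = (-126, -225).
det[PQ; PR] = (-333)(-225) − (-592)(-126) = 333.
The determinant is nonzero, so they are not collinear.

No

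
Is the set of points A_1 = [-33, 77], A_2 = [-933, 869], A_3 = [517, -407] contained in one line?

Yes

A_1A_2 = (-900, 792), A_1A_3 = (550, -484).
det[A_1A_2; A_1A_3] = (-900)(-484) − (792)(550) = 0.
The determinant is zero, so the points are collinear.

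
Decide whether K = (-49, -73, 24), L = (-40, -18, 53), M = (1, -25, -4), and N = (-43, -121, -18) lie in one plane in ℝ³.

With K as base: KL = (9, 55, 29), KM = (50, 48, -28), KN = (6, -48, -42).
KM × KN = (-3360, 1932, -2688).
KL · (KM × KN) = -1932.
Since -1932 ≠ 0, the four points are not coplanar.

No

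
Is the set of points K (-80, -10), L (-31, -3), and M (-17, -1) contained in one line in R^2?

KL = (49, 7), KM = (63, 9).
Twice the signed area of △KLM is (49)(9) − (7)(63) = 0.
The triangle is degenerate (zero area), so the points are collinear.

Yes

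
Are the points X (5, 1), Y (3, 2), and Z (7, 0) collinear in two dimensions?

Yes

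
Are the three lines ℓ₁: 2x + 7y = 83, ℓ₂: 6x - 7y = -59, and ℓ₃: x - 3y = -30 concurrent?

The three lines meet at one point iff the augmented coefficient matrix [aᵢ bᵢ cᵢ] has rank < 3, i.e. its determinant vanishes.
Here the determinant is 0.
It vanishes, so the lines are concurrent at (3, 11).

Yes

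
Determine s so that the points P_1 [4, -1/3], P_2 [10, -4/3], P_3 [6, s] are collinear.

-2/3

Collinearity: (P_3 − P_1) must be parallel to (P_2 − P_1) = (6, -1).
Cross-multiplying the components: (s − (-1/3))·(6) = (2)·(-1).
Solving gives s = -2/3.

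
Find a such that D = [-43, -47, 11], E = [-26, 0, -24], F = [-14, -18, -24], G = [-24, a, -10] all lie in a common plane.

-32

Coplanarity ⇔ det[DE; DF; DG] = 0.
Expanding, this is linear in a: (-420)a + (-13440) = 0.
So a = -32.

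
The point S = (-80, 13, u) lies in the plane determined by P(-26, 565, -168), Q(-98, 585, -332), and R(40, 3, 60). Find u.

A normal to the plane is n = PQ × PR = (-87608, 5592, 39144).
S lies in the plane iff n · PS = 0.
This gives (39144)u + (8220240) = 0, so u = -210.

-210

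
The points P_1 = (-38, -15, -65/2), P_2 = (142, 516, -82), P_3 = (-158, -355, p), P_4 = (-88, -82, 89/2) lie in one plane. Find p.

23/2

Coplanarity ⇔ det[P_1P_2; P_1P_3; P_1P_4] = 0.
Expanding, this is linear in p: (-14490)p + (166635) = 0.
So p = 23/2.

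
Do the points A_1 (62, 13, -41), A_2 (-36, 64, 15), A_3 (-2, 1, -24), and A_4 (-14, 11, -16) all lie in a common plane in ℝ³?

No

The four points are coplanar iff the 3×3 determinant with rows A_1A_2, A_1A_3, A_1A_4 is zero.
Rows: (-98, 51, 56), (-64, -12, 17), (-76, -2, 25).
Expanding along the first row: (-98)(-266) − (51)(-308) + (56)(-784) = -2128.
Nonzero ⇒ not coplanar.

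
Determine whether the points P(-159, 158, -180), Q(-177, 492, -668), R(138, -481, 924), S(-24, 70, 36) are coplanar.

The four points are coplanar iff the 3×3 determinant with rows PQ, PR, PS is zero.
Rows: (-18, 334, -488), (297, -639, 1104), (135, -88, 216).
Expanding along the first row: (-18)(-40872) − (334)(-84888) + (-488)(60129) = -254664.
Nonzero ⇒ not coplanar.

No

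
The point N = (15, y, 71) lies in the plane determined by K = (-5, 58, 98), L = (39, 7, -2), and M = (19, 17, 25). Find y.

48

A normal to the plane is n = KL × KM = (-377, 812, -580).
N lies in the plane iff n · KN = 0.
This gives (812)y + (-38976) = 0, so y = 48.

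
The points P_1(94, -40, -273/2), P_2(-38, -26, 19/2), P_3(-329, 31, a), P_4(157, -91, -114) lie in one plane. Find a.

277

The points are coplanar iff P_1P_2 · (P_1P_3 × P_1P_4) = 0.
Expanding, this is linear in a: (-5850)a + (1620450) = 0.
So a = 277.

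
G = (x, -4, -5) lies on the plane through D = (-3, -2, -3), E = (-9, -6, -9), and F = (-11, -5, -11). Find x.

-5

The plane through D, E, F has equation 14x − 14z = 0.
Substituting G: (14)x + (70) = 0, so x = -5.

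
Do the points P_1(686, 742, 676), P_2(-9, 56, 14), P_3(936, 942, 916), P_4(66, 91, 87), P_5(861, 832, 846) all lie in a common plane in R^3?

The plane through P_1, P_2, P_3 has normal n = P_1P_2 × P_1P_3 = (-32240, 1300, 32500) and equation n·P = 817960.
Checking the remaining points: n·P_4 = 817960, n·P_5 = 817960.
All equal 817960, so all 5 points lie in one plane.

Yes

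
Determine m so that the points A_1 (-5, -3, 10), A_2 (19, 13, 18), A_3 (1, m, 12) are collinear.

1

Direction A_1A_2 = (24, 16, 8). From the x-coordinate of A_3, the parameter along the line is τ = (1 − (-5))/24 = 1/4.
Then m = (-3) + 1/4·(16) = 1.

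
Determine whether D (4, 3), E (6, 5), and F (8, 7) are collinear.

DE = (2, 2), DF = (4, 4).
Checking proportionality: DF = 2·DE, so the vectors are parallel and the points are collinear.

Yes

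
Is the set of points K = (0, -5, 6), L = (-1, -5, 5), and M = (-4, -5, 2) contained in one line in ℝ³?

KL = (-1, 0, -1), KM = (-4, 0, -4).
Each component of KM is 4 times the corresponding component of KL, so KM = 4·KL and the points are collinear.

Yes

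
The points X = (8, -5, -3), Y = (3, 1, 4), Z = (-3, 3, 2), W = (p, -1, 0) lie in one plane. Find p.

Normal to plane XYZ: n = (-26, -52, 26); plane equation n·P = -26.
Requiring n·W = -26: (-26)p + (52) = -26.
So p = 3.

3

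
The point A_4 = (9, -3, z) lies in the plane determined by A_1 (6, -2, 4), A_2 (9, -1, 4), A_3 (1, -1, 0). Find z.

Coplanarity requires A_1A_2 · (A_1A_3 × A_1A_4) = 0.
A_1A_2 = (3, 1, 0), A_1A_3 = (-5, 1, -4); the triple product is linear in z with coefficient 8 and constant term -56.
Setting it to zero: z = 7.

7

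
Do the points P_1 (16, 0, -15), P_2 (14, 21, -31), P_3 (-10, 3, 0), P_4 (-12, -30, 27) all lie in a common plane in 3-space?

The four points are coplanar iff the 3×3 determinant with rows P_1P_2, P_1P_3, P_1P_4 is zero.
Rows: (-2, 21, -16), (-26, 3, 15), (-28, -30, 42).
Expanding along the first row: (-2)(576) − (21)(-672) + (-16)(864) = -864.
Nonzero ⇒ not coplanar.

No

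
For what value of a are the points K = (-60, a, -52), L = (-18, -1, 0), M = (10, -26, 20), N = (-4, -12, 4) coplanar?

42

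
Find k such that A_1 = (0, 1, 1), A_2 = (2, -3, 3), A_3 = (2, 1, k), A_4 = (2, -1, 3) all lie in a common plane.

3

The points are coplanar iff A_1A_2 · (A_1A_3 × A_1A_4) = 0.
Expanding, this is linear in k: (-4)k + (12) = 0.
So k = 3.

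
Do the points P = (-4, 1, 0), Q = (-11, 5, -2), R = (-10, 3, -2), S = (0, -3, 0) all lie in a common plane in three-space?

No

The four points are coplanar iff the 3×3 determinant with rows PQ, PR, PS is zero.
Rows: (-7, 4, -2), (-6, 2, -2), (4, -4, 0).
Expanding along the first row: (-7)(-8) − (4)(8) + (-2)(16) = -8.
Nonzero ⇒ not coplanar.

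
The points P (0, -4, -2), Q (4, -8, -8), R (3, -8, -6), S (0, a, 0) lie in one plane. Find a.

The points are coplanar iff PQ · (PR × PS) = 0.
Expanding, this is linear in a: (-2)a + (-16) = 0.
So a = -8.

-8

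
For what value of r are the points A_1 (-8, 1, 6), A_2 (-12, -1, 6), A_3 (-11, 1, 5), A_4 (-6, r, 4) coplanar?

5

Coplanarity ⇔ det[A_1A_2; A_1A_3; A_1A_4] = 0.
Expanding, this is linear in r: (-4)r + (20) = 0.
So r = 5.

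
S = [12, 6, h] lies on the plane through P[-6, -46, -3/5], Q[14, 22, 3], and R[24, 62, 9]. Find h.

-19/5

Coplanarity requires PQ · (PR × PS) = 0.
PQ = (20, 68, 18/5), PR = (30, 108, 48/5); the triple product is linear in h with coefficient 120 and constant term 456.
Setting it to zero: h = -19/5.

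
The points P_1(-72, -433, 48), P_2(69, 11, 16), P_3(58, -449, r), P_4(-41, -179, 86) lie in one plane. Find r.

The points are coplanar iff P_1P_2 · (P_1P_3 × P_1P_4) = 0.
Expanding, this is linear in r: (-22050)r + (-2293200) = 0.
So r = -104.

-104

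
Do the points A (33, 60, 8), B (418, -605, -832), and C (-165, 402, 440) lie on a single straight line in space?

Yes

AB = (385, -665, -840), AC = (-198, 342, 432).
AB × AC = (0, 0, 0).
The cross product vanishes, so the three points are collinear.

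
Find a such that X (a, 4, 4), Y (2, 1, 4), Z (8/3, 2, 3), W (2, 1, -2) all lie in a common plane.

The points are coplanar iff XY · (XZ × XW) = 0.
Expanding, this is linear in a: (6)a + (-24) = 0.
So a = 4.

4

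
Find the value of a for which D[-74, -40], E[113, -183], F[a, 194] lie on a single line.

Collinearity: (F − D) must be parallel to (E − D) = (187, -143).
Cross-multiplying the components: (a − (-74))·(-143) = (234)·(187).
Solving gives a = -380.

-380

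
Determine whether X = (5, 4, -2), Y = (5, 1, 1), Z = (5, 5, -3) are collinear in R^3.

Yes

XY = (0, -3, 3), XZ = (0, 1, -1).
Each component of XZ is -1/3 times the corresponding component of XY, so XZ = -1/3·XY and the points are collinear.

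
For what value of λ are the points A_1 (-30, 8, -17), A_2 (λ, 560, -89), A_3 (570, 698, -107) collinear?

Direction A_1A_3 = (600, 690, -90). From the y-coordinate of A_2, the parameter along the line is τ = (560 − 8)/690 = 4/5.
Then λ = (-30) + 4/5·(600) = 450.

450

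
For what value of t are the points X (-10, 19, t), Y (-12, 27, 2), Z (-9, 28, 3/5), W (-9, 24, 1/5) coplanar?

1/5

The points are coplanar iff XY · (XZ × XW) = 0.
Expanding, this is linear in t: (12)t + (-12/5) = 0.
So t = 1/5.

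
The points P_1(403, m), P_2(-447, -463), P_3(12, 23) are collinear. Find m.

437

Collinearity: (P_1 − P_2) must be parallel to (P_3 − P_2) = (459, 486).
Cross-multiplying the components: (m − (-463))·(459) = (850)·(486).
Solving gives m = 437.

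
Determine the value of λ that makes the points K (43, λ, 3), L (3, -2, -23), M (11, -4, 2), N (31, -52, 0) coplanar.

-78

The points are coplanar iff KL · (KM × KN) = 0.
Expanding, this is linear in λ: (-516)λ + (-40248) = 0.
So λ = -78.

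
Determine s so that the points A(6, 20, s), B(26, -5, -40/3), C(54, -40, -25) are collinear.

-5

Collinearity requires AB × AC = 0; each component is linear in s.
The x-component gives (-35)s + (-175) = 0, so s = -5.
The remaining components then also vanish.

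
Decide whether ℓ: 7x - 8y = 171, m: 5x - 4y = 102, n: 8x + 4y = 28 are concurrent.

The three lines meet at one point iff the augmented coefficient matrix [aᵢ bᵢ cᵢ] has rank < 3, i.e. its determinant vanishes.
Here the determinant is -156.
Nonzero, so no common point exists.

No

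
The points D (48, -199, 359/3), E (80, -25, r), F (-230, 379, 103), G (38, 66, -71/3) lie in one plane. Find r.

-19

The points are coplanar iff DE · (DF × DG) = 0.
Expanding, this is linear in r: (-67890)r + (-1289910) = 0.
So r = -19.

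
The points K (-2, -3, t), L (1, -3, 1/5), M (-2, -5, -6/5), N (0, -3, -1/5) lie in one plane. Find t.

-1

Coplanarity ⇔ det[KL; KM; KN] = 0.
Expanding, this is linear in t: (2)t + (2) = 0.
So t = -1.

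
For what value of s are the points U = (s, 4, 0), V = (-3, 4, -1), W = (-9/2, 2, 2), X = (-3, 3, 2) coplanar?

-5/2

Coplanarity ⇔ det[UV; UW; UX] = 0.
Expanding, this is linear in s: (3)s + (15/2) = 0.
So s = -5/2.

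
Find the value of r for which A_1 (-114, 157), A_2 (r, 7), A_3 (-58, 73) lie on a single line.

-14

The three points are collinear iff det[A_1A_2; A_1A_3] = 0.
This determinant is linear in r: (-84)r + (-1176) = 0, so r = -14.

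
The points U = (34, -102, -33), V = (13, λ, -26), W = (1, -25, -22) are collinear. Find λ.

-53

Collinearity requires UV × UW = 0; each component is linear in λ.
The x-component gives (11)λ + (583) = 0, so λ = -53.
The remaining components then also vanish.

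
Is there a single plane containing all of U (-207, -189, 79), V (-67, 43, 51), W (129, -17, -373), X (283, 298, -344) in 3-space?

The four points are coplanar iff the 3×3 determinant with rows UV, UW, UX is zero.
Rows: (140, 232, -28), (336, 172, -452), (490, 487, -423).
Expanding along the first row: (140)(147368) − (232)(79352) + (-28)(79352) = 0.
Zero determinant ⇒ coplanar.

Yes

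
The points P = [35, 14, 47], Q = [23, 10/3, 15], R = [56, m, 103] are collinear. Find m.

98/3

Collinearity requires PQ × PR = 0; each component is linear in m.
The x-component gives (32)m + (-3136/3) = 0, so m = 98/3.
The remaining components then also vanish.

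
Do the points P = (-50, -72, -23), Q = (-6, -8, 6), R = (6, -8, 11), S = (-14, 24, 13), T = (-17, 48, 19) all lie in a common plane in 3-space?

The plane through P, Q, R has normal n = PQ × PR = (320, 128, -768) and equation n·X = -7552.
Checking the remaining points: n·S = -11392, n·T = -13888.
Since n·S = -11392 ≠ -7552, S is off the plane and the points are not all coplanar.

No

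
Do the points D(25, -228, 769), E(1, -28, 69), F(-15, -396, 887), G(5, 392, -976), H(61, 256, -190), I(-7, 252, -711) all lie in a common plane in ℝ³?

Yes

The plane through D, E, F has normal n = DE × DF = (-94000, 30832, 12032) and equation n·P = -127088.
Checking the remaining points: n·G = -127088, n·H = -127088, n·I = -127088.
All equal -127088, so all 6 points lie in one plane.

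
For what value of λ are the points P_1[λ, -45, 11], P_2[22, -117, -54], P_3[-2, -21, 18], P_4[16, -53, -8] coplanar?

Coplanarity ⇔ det[P_1P_2; P_1P_3; P_1P_4] = 0.
Expanding, this is linear in λ: (192)λ + (9792) = 0.
So λ = -51.

-51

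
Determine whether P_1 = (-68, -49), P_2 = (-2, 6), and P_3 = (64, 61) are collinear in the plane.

P_1P_2 = (66, 55), P_1P_3 = (132, 110).
Checking proportionality: P_1P_3 = 2·P_1P_2, so the vectors are parallel and the points are collinear.

Yes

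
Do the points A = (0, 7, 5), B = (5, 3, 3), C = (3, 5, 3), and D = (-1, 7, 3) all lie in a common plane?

No

With A as base: AB = (5, -4, -2), AC = (3, -2, -2), AD = (-1, 0, -2).
AC × AD = (4, 8, -2).
AB · (AC × AD) = -8.
Since -8 ≠ 0, the four points are not coplanar.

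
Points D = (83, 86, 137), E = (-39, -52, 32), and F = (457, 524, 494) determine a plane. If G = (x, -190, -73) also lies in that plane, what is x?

-161

A normal to the plane is n = DE × DF = (-3276, 4284, -1824).
G lies in the plane iff n · DG = 0.
This gives (-3276)x + (-527436) = 0, so x = -161.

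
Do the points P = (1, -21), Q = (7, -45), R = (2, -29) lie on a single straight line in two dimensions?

No

PQ = (6, -24), PR = (1, -8).
det[PQ; PR] = (6)(-8) − (-24)(1) = -24.
The determinant is nonzero, so they are not collinear.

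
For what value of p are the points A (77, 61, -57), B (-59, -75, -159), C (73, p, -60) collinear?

Direction AB = (-136, -136, -102). From the x-coordinate of C, the parameter along the line is τ = (73 − 77)/(-136) = 1/34.
Then p = 61 + 1/34·(-136) = 57.

57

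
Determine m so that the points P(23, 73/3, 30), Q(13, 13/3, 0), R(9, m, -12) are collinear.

-11/3

Collinearity requires PQ × PR = 0; each component is linear in m.
The x-component gives (30)m + (110) = 0, so m = -11/3.
The remaining components then also vanish.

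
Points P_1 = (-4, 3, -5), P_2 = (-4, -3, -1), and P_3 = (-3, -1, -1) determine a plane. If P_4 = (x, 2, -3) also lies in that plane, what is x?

Coplanarity requires P_1P_2 · (P_1P_3 × P_1P_4) = 0.
P_1P_2 = (0, -6, 4), P_1P_3 = (1, -4, 4); the triple product is linear in x with coefficient -8 and constant term -24.
Setting it to zero: x = -3.

-3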